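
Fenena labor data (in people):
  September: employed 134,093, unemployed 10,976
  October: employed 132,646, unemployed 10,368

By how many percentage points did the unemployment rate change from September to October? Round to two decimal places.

The unemployment rate changed by −0.32 percentage points.

September: labor force = 134,093 + 10,976 = 145,069; u = 10,976/145,069 = 7.57%.
October: labor force = 132,646 + 10,368 = 143,014; u = 10,368/143,014 = 7.25%.
Change = 7.25% − 7.57% = −0.32 pp.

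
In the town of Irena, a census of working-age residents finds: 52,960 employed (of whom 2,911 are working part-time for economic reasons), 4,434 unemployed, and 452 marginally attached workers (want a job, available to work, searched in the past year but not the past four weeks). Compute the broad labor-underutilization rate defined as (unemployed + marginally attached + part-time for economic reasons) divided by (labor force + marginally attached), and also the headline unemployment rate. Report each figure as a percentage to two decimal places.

Labor force = 52,960 + 4,434 = 57,394.
Numerator = 4,434 + 452 + 2,911 = 7,797.
Denominator = 57,394 + 452 = 57,846.
Broad rate = 7,797 / 57,846 = 13.48%.
Headline unemployment rate = 4,434 / 57,394 = 7.73%.

Broad underutilization rate ≈ 13.48%; headline unemployment rate ≈ 7.73%.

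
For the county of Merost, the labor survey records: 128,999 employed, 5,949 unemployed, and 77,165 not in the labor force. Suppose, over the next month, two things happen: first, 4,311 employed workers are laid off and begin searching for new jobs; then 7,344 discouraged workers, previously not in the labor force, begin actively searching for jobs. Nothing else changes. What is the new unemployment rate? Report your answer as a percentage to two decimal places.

Initially, labor force = 128,999 + 5,949 = 134,948, so u = 5,949/134,948 = 4.41%.
After the first change, employed falls and unemployed rises by 4,311; labor force unchanged → E = 124,688, U = 10,260, labor force = 134,948.
After the second change, unemployed and labor force both rise by 7,344 → E = 124,688, U = 17,604, labor force = 142,292.
New unemployment rate = 17,604 / 142,292 = 12.37%.

New unemployment rate ≈ 12.37%.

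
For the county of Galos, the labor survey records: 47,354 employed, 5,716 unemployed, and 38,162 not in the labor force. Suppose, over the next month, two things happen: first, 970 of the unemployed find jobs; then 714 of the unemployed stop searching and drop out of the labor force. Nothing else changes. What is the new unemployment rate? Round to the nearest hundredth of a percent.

Initially, labor force = 47,354 + 5,716 = 53,070, so u = 5,716/53,070 = 10.77%.
After the first change, unemployed falls and employed rises by 970; labor force unchanged → E = 48,324, U = 4,746, labor force = 53,070.
After the second change, unemployed and labor force both fall by 714 → E = 48,324, U = 4,032, labor force = 52,356.
New unemployment rate = 4,032 / 52,356 = 7.70%.

New unemployment rate ≈ 7.70%.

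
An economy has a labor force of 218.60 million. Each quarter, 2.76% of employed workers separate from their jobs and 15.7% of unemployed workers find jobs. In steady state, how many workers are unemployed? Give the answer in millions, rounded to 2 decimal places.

About 32.68 million are unemployed in steady state.

Steady-state unemployment rate u* = s/(s+f) = 2.76/(2.76+15.7) = 0.149512.
Unemployed = u* × labor force = 0.149512 × 218.60 ≈ 32.68 million.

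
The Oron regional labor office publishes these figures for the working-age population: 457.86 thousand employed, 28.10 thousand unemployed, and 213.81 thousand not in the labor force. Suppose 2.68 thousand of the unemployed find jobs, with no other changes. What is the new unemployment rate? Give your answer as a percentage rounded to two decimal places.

Initially, labor force = 457.86 + 28.10 = 485.96 thousand, so u = 28.10/485.96 = 5.78%.
After the change, unemployed falls and employed rises by 2.68; labor force unchanged → E = 460.54, U = 25.42, labor force = 485.96 thousand.
New unemployment rate = 25.42 / 485.96 = 5.23%.

New unemployment rate ≈ 5.23%.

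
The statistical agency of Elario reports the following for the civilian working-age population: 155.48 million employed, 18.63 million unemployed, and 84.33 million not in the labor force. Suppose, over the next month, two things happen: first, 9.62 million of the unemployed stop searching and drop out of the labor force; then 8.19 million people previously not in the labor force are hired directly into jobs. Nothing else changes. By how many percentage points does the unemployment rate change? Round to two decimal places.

Initially, labor force = 155.48 + 18.63 = 174.11 million, so u = 18.63/174.11 = 10.70%.
After the first change, unemployed and labor force both fall by 9.62 → E = 155.48, U = 9.01, labor force = 164.49 million.
After the second change, employed and labor force both rise by 8.19; unemployed unchanged → E = 163.67, U = 9.01, labor force = 172.68 million.
New unemployment rate = 9.01 / 172.68 = 5.22%.
Change = 5.22% − 10.70% = −5.48 percentage points.

The unemployment rate changes by −5.48 percentage points.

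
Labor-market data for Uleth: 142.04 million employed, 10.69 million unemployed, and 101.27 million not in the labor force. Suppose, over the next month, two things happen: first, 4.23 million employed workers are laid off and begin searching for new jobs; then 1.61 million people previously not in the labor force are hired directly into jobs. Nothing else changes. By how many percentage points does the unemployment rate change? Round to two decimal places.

The unemployment rate changes by +2.67 percentage points.

Initially, labor force = 142.04 + 10.69 = 152.73 million, so u = 10.69/152.73 = 7.00%.
After the first change, employed falls and unemployed rises by 4.23; labor force unchanged → E = 137.81, U = 14.92, labor force = 152.73 million.
After the second change, employed and labor force both rise by 1.61; unemployed unchanged → E = 139.42, U = 14.92, labor force = 154.34 million.
New unemployment rate = 14.92 / 154.34 = 9.67%.
Change = 9.67% − 7.00% = +2.67 percentage points.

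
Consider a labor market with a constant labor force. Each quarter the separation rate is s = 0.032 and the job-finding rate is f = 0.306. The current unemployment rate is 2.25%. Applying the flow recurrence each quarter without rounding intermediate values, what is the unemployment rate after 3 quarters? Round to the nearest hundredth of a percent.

With a fixed labor force, u_{t+1} = u_t + s·(1−u_t) − f·u_t = u_t·(1−s−f) + s.
Here 1−s−f = 0.662 and s = 0.032.
u_1 = 0.022500 × 0.662 + 0.032 = 0.046895.
u_2 = 0.046895 × 0.662 + 0.032 = 0.063044.
u_3 = 0.063044 × 0.662 + 0.032 = 0.073735.

Unemployment rate after three quarters ≈ 7.37%.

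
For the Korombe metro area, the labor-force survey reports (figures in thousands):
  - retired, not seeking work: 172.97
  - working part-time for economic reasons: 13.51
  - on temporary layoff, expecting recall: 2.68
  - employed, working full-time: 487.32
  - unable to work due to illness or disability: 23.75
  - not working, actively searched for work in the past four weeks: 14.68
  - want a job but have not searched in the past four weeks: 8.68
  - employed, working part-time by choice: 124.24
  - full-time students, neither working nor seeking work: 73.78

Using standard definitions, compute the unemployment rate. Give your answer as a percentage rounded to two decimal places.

Employed = 13.51 + 487.32 + 124.24 = 625.07 thousand (anyone who worked, including part-time for economic reasons, counts as employed).
Unemployed = 2.68 + 14.68 = 17.36 thousand (jobless and actively searching, or on temporary layoff).
Labor force = 625.07 + 17.36 = 642.43 thousand.
Unemployment rate = 17.36 / 642.43 = 2.70%.

Unemployment rate ≈ 2.70%.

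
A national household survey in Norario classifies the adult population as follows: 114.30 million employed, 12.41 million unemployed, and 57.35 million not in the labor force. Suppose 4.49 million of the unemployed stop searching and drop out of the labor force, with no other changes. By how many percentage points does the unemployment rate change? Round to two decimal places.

The unemployment rate changes by −3.31 percentage points.

Initially, labor force = 114.30 + 12.41 = 126.71 million, so u = 12.41/126.71 = 9.79%.
After the change, unemployed and labor force both fall by 4.49 → E = 114.30, U = 7.92, labor force = 122.22 million.
New unemployment rate = 7.92 / 122.22 = 6.48%.
Change = 6.48% − 9.79% = −3.31 percentage points.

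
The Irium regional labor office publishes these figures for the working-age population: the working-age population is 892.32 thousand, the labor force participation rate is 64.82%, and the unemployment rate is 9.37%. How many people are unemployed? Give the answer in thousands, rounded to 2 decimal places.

About 54.20 thousand are unemployed.

Labor force = 0.6482 × 892.32 = 578.40 thousand.
Unemployed = 0.0937 × 578.40 ≈ 54.20 thousand.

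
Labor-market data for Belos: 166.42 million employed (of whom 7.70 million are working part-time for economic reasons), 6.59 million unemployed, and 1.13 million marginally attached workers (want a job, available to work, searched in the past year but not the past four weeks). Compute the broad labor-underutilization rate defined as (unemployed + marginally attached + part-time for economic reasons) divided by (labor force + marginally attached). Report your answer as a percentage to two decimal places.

Broad underutilization rate ≈ 8.85%.

Labor force = 166.42 + 6.59 = 173.01 million.
Numerator = 6.59 + 1.13 + 7.70 = 15.42 million.
Denominator = 173.01 + 1.13 = 174.14 million.
Broad rate = 15.42 / 174.14 = 8.85%.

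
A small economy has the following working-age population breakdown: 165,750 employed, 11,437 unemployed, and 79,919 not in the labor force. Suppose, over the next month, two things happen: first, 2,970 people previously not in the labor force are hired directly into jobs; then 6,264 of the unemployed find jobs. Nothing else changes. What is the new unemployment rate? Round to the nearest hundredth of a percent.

New unemployment rate ≈ 2.87%.

Initially, labor force = 165,750 + 11,437 = 177,187, so u = 11,437/177,187 = 6.45%.
After the first change, employed and labor force both rise by 2,970; unemployed unchanged → E = 168,720, U = 11,437, labor force = 180,157.
After the second change, unemployed falls and employed rises by 6,264; labor force unchanged → E = 174,984, U = 5,173, labor force = 180,157.
New unemployment rate = 5,173 / 180,157 = 2.87%.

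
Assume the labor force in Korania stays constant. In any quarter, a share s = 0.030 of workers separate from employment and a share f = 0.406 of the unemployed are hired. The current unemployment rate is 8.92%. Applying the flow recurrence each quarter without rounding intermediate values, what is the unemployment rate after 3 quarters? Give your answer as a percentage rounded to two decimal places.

Unemployment rate after three quarters ≈ 7.25%.

With a fixed labor force, u_{t+1} = u_t + s·(1−u_t) − f·u_t = u_t·(1−s−f) + s.
Here 1−s−f = 0.564 and s = 0.030.
u_1 = 0.089200 × 0.564 + 0.030 = 0.080309.
u_2 = 0.080309 × 0.564 + 0.030 = 0.075294.
u_3 = 0.075294 × 0.564 + 0.030 = 0.072466.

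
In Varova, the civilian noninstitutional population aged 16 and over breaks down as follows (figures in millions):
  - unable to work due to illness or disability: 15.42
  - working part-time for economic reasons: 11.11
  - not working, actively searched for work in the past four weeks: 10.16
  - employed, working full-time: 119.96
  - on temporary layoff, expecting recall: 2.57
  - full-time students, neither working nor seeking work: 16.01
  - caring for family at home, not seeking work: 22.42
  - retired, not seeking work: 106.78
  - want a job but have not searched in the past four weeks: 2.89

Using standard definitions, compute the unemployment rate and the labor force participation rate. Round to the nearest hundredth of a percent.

Unemployment rate ≈ 8.85%; labor force participation rate ≈ 46.79%.

Employed = 11.11 + 119.96 = 131.07 million (anyone who worked, including part-time for economic reasons, counts as employed).
Unemployed = 10.16 + 2.57 = 12.73 million (jobless and actively searching, or on temporary layoff).
Labor force = 131.07 + 12.73 = 143.80 million.
Not in labor force = 15.42 + 16.01 + 22.42 + 106.78 + 2.89 = 163.52 million (those not working and not actively searching are outside the labor force — including those who want a job but have given up searching).
Civilian working-age population = 143.80 + 163.52 = 307.32 million.
Unemployment rate = 12.73 / 143.80 = 8.85%.
Labor force participation rate = 143.80 / 307.32 = 46.79%.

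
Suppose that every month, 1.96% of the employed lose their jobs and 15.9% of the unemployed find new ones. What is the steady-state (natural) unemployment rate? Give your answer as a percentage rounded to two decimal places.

Steady-state unemployment rate ≈ 10.97%.

At steady state the flows balance: s·E = f·U, so U/(E+U) = s/(s+f).
u* = 1.96 / (1.96 + 15.9) = 1.96 / 17.86 = 10.97%.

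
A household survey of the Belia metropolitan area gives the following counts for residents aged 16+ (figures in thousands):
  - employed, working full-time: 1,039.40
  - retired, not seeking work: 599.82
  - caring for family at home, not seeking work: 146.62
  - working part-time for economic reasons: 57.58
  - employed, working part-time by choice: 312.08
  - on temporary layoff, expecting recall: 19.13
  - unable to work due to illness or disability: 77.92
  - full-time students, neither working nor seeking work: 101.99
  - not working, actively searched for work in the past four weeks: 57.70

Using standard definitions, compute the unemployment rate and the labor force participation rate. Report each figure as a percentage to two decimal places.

Employed = 1,039.40 + 57.58 + 312.08 = 1,409.06 thousand (anyone who worked, including part-time for economic reasons, counts as employed).
Unemployed = 19.13 + 57.70 = 76.83 thousand (jobless and actively searching, or on temporary layoff).
Labor force = 1,409.06 + 76.83 = 1,485.89 thousand.
Not in labor force = 599.82 + 146.62 + 77.92 + 101.99 = 926.35 thousand (those not working and not actively searching are outside the labor force).
Civilian working-age population = 1,485.89 + 926.35 = 2,412.24 thousand.
Unemployment rate = 76.83 / 1,485.89 = 5.17%.
Labor force participation rate = 1,485.89 / 2,412.24 = 61.60%.

Unemployment rate ≈ 5.17%; labor force participation rate ≈ 61.60%.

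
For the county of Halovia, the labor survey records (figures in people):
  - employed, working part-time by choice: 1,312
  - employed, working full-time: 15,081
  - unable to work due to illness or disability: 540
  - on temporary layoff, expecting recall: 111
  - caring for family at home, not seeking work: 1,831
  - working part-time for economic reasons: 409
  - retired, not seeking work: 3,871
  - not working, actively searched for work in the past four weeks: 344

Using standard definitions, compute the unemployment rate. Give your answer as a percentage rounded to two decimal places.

Unemployment rate ≈ 2.64%.

Employed = 1,312 + 15,081 + 409 = 16,802 (anyone who worked, including part-time for economic reasons, counts as employed).
Unemployed = 111 + 344 = 455 (jobless and actively searching, or on temporary layoff).
Labor force = 16,802 + 455 = 17,257.
Unemployment rate = 455 / 17,257 = 2.64%.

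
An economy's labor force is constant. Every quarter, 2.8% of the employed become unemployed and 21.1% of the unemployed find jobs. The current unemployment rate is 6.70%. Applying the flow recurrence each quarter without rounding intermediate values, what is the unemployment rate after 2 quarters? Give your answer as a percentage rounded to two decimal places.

With a fixed labor force, u_{t+1} = u_t + s·(1−u_t) − f·u_t = u_t·(1−s−f) + s.
Here 1−s−f = 0.761 and s = 0.028.
u_1 = 0.067000 × 0.761 + 0.028 = 0.078987.
u_2 = 0.078987 × 0.761 + 0.028 = 0.088109.

Unemployment rate after two quarters ≈ 8.81%.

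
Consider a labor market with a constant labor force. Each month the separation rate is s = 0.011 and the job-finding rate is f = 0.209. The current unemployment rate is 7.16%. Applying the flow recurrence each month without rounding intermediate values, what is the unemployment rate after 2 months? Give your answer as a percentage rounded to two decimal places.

With a fixed labor force, u_{t+1} = u_t + s·(1−u_t) − f·u_t = u_t·(1−s−f) + s.
Here 1−s−f = 0.780 and s = 0.011.
u_1 = 0.071600 × 0.780 + 0.011 = 0.066848.
u_2 = 0.066848 × 0.780 + 0.011 = 0.063141.

Unemployment rate after two months ≈ 6.31%.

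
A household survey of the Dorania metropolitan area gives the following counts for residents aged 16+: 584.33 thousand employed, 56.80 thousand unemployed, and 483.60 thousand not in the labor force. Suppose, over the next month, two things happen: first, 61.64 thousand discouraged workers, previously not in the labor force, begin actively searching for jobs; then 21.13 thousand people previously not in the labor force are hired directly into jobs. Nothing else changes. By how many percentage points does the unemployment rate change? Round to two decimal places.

The unemployment rate changes by +7.50 percentage points.

Initially, labor force = 584.33 + 56.80 = 641.13 thousand, so u = 56.80/641.13 = 8.86%.
After the first change, unemployed and labor force both rise by 61.64 → E = 584.33, U = 118.44, labor force = 702.77 thousand.
After the second change, employed and labor force both rise by 21.13; unemployed unchanged → E = 605.46, U = 118.44, labor force = 723.90 thousand.
New unemployment rate = 118.44 / 723.90 = 16.36%.
Change = 16.36% − 8.86% = +7.50 percentage points.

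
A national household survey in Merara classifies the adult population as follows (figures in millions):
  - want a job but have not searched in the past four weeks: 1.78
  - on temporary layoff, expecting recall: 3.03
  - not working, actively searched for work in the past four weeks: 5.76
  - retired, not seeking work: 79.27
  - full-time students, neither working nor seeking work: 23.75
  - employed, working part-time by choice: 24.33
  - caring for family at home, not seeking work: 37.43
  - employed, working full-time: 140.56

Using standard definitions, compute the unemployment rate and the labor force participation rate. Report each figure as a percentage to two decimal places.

Unemployment rate ≈ 5.06%; labor force participation rate ≈ 54.98%.

Employed = 24.33 + 140.56 = 164.89 million.
Unemployed = 3.03 + 5.76 = 8.79 million (jobless and actively searching, or on temporary layoff).
Labor force = 164.89 + 8.79 = 173.68 million.
Not in labor force = 1.78 + 79.27 + 23.75 + 37.43 = 142.23 million (those not working and not actively searching are outside the labor force — including those who want a job but have given up searching).
Civilian working-age population = 173.68 + 142.23 = 315.91 million.
Unemployment rate = 8.79 / 173.68 = 5.06%.
Labor force participation rate = 173.68 / 315.91 = 54.98%.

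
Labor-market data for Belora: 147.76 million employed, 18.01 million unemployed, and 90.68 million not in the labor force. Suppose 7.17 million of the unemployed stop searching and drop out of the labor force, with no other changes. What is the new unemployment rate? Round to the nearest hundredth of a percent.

Initially, labor force = 147.76 + 18.01 = 165.77 million, so u = 18.01/165.77 = 10.86%.
After the change, unemployed and labor force both fall by 7.17 → E = 147.76, U = 10.84, labor force = 158.60 million.
New unemployment rate = 10.84 / 158.60 = 6.83%.

New unemployment rate ≈ 6.83%.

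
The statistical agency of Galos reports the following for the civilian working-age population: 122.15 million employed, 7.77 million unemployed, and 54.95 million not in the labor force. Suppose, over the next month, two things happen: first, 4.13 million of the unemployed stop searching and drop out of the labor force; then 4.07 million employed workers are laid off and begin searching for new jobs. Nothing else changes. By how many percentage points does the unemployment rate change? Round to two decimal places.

The unemployment rate changes by +0.15 percentage points.

Initially, labor force = 122.15 + 7.77 = 129.92 million, so u = 7.77/129.92 = 5.98%.
After the first change, unemployed and labor force both fall by 4.13 → E = 122.15, U = 3.64, labor force = 125.79 million.
After the second change, employed falls and unemployed rises by 4.07; labor force unchanged → E = 118.08, U = 7.71, labor force = 125.79 million.
New unemployment rate = 7.71 / 125.79 = 6.13%.
Change = 6.13% − 5.98% = +0.15 percentage points.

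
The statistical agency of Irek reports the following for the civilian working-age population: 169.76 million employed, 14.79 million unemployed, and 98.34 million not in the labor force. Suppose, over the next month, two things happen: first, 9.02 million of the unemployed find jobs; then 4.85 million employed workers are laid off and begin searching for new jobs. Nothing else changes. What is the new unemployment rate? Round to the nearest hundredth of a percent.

New unemployment rate ≈ 5.75%.

Initially, labor force = 169.76 + 14.79 = 184.55 million, so u = 14.79/184.55 = 8.01%.
After the first change, unemployed falls and employed rises by 9.02; labor force unchanged → E = 178.78, U = 5.77, labor force = 184.55 million.
After the second change, employed falls and unemployed rises by 4.85; labor force unchanged → E = 173.93, U = 10.62, labor force = 184.55 million.
New unemployment rate = 10.62 / 184.55 = 5.75%.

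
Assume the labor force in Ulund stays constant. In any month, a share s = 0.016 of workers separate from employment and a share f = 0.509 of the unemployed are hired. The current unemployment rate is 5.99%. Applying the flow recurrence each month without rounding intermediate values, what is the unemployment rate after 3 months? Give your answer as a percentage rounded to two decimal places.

With a fixed labor force, u_{t+1} = u_t + s·(1−u_t) − f·u_t = u_t·(1−s−f) + s.
Here 1−s−f = 0.475 and s = 0.016.
u_1 = 0.059900 × 0.475 + 0.016 = 0.044452.
u_2 = 0.044452 × 0.475 + 0.016 = 0.037115.
u_3 = 0.037115 × 0.475 + 0.016 = 0.033630.

Unemployment rate after three months ≈ 3.36%.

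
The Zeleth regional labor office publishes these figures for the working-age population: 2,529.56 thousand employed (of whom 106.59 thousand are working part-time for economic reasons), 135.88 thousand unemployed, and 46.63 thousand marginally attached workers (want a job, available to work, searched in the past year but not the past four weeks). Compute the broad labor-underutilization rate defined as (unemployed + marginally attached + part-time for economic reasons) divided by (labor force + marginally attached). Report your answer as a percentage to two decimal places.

Labor force = 2,529.56 + 135.88 = 2,665.44 thousand.
Numerator = 135.88 + 46.63 + 106.59 = 289.10 thousand.
Denominator = 2,665.44 + 46.63 = 2,712.07 thousand.
Broad rate = 289.10 / 2,712.07 = 10.66%.

Broad underutilization rate ≈ 10.66%.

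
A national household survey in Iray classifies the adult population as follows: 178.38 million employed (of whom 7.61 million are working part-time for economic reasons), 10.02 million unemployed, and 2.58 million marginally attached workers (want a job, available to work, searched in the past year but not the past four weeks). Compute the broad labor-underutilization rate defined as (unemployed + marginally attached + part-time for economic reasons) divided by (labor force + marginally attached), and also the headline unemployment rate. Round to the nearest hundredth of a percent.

Labor force = 178.38 + 10.02 = 188.40 million.
Numerator = 10.02 + 2.58 + 7.61 = 20.21 million.
Denominator = 188.40 + 2.58 = 190.98 million.
Broad rate = 20.21 / 190.98 = 10.58%.
Headline unemployment rate = 10.02 / 188.40 = 5.32%.

Broad underutilization rate ≈ 10.58%; headline unemployment rate ≈ 5.32%.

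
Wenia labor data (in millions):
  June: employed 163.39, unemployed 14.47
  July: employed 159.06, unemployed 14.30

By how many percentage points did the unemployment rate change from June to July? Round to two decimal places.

The unemployment rate changed by +0.11 percentage points.

June: labor force = 163.39 + 14.47 = 177.86; u = 14.47/177.86 = 8.14%.
July: labor force = 159.06 + 14.30 = 173.36; u = 14.30/173.36 = 8.25%.
Change = 8.25% − 8.14% = +0.11 pp.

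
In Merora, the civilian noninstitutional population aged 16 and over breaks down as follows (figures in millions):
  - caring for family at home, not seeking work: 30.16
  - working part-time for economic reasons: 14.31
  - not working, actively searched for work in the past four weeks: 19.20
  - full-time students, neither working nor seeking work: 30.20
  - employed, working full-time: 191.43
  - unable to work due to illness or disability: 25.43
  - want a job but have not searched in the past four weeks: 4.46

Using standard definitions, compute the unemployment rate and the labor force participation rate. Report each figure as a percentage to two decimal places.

Unemployment rate ≈ 8.54%; labor force participation rate ≈ 71.37%.

Employed = 14.31 + 191.43 = 205.74 million (anyone who worked, including part-time for economic reasons, counts as employed).
Unemployed = 19.20 million.
Labor force = 205.74 + 19.20 = 224.94 million.
Not in labor force = 30.16 + 30.20 + 25.43 + 4.46 = 90.25 million (those not working and not actively searching are outside the labor force — including those who want a job but have given up searching).
Civilian working-age population = 224.94 + 90.25 = 315.19 million.
Unemployment rate = 19.20 / 224.94 = 8.54%.
Labor force participation rate = 224.94 / 315.19 = 71.37%.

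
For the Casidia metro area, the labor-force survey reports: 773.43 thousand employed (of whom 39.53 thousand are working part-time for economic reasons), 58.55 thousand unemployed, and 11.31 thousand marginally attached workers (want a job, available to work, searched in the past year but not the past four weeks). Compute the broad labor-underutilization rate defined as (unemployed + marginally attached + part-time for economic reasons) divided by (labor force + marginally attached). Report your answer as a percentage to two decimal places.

Labor force = 773.43 + 58.55 = 831.98 thousand.
Numerator = 58.55 + 11.31 + 39.53 = 109.39 thousand.
Denominator = 831.98 + 11.31 = 843.29 thousand.
Broad rate = 109.39 / 843.29 = 12.97%.

Broad underutilization rate ≈ 12.97%.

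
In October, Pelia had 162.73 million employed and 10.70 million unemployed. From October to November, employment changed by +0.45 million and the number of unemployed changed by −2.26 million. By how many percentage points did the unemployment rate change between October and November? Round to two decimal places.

October: labor force = 162.73 + 10.70 = 173.43; u = 10.70/173.43 = 6.17%.
November: labor force = 163.18 + 8.44 = 171.62; u = 8.44/171.62 = 4.92%.
Change = 4.92% − 6.17% = −1.25 pp.

The unemployment rate changed by −1.25 percentage points.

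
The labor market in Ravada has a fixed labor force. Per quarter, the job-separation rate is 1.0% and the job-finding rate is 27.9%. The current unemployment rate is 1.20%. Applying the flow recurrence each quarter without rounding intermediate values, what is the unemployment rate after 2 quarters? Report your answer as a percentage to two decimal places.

Unemployment rate after two quarters ≈ 2.32%.

With a fixed labor force, u_{t+1} = u_t + s·(1−u_t) − f·u_t = u_t·(1−s−f) + s.
Here 1−s−f = 0.711 and s = 0.010.
u_1 = 0.012000 × 0.711 + 0.010 = 0.018532.
u_2 = 0.018532 × 0.711 + 0.010 = 0.023176.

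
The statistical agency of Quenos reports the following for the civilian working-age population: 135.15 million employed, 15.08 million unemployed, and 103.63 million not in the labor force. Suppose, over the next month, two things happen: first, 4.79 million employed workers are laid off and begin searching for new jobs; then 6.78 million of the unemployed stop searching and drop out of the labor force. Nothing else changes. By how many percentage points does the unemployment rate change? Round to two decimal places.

The unemployment rate changes by −0.91 percentage points.

Initially, labor force = 135.15 + 15.08 = 150.23 million, so u = 15.08/150.23 = 10.04%.
After the first change, employed falls and unemployed rises by 4.79; labor force unchanged → E = 130.36, U = 19.87, labor force = 150.23 million.
After the second change, unemployed and labor force both fall by 6.78 → E = 130.36, U = 13.09, labor force = 143.45 million.
New unemployment rate = 13.09 / 143.45 = 9.13%.
Change = 9.13% − 10.04% = −0.91 percentage points.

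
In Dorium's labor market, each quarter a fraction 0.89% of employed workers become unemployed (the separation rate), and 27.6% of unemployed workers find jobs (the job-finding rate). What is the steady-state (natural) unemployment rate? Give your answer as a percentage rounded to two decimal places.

At steady state the flows balance: s·E = f·U, so U/(E+U) = s/(s+f).
u* = 0.89 / (0.89 + 27.6) = 0.89 / 28.49 = 3.12%.

Steady-state unemployment rate ≈ 3.12%.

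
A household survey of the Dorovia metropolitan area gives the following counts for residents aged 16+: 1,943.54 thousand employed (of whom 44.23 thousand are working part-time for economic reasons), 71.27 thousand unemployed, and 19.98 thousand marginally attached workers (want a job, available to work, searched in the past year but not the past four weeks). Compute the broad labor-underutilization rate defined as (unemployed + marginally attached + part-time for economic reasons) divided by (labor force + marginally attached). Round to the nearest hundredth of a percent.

Broad underutilization rate ≈ 6.66%.

Labor force = 1,943.54 + 71.27 = 2,014.81 thousand.
Numerator = 71.27 + 19.98 + 44.23 = 135.48 thousand.
Denominator = 2,014.81 + 19.98 = 2,034.79 thousand.
Broad rate = 135.48 / 2,034.79 = 6.66%.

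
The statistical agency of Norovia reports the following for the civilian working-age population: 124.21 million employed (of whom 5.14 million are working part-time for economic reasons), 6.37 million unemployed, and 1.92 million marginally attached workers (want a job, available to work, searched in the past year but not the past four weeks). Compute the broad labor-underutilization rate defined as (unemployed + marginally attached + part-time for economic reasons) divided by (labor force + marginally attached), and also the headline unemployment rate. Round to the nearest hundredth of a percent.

Broad underutilization rate ≈ 10.14%; headline unemployment rate ≈ 4.88%.

Labor force = 124.21 + 6.37 = 130.58 million.
Numerator = 6.37 + 1.92 + 5.14 = 13.43 million.
Denominator = 130.58 + 1.92 = 132.50 million.
Broad rate = 13.43 / 132.50 = 10.14%.
Headline unemployment rate = 6.37 / 130.58 = 4.88%.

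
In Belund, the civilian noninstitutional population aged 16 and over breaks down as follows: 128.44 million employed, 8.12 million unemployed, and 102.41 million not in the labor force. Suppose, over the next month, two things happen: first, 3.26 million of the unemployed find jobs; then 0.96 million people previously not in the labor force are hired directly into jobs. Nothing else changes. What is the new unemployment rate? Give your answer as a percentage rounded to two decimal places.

New unemployment rate ≈ 3.53%.

Initially, labor force = 128.44 + 8.12 = 136.56 million, so u = 8.12/136.56 = 5.95%.
After the first change, unemployed falls and employed rises by 3.26; labor force unchanged → E = 131.70, U = 4.86, labor force = 136.56 million.
After the second change, employed and labor force both rise by 0.96; unemployed unchanged → E = 132.66, U = 4.86, labor force = 137.52 million.
New unemployment rate = 4.86 / 137.52 = 3.53%.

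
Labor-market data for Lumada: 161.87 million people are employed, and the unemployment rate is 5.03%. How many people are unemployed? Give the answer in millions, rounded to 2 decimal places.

About 8.57 million are unemployed.

Let U be the number unemployed. The labor force is E + U, and U/(E+U) = 0.0503.
So U = 0.0503 × 161.87 / (1 − 0.0503) = 8.1421 / 0.9497 ≈ 8.57 million.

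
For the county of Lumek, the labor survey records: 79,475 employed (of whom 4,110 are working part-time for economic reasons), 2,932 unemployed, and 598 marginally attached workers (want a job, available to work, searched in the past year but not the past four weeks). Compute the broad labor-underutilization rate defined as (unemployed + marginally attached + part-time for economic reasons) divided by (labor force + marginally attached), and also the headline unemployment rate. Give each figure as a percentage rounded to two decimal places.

Broad underutilization rate ≈ 9.20%; headline unemployment rate ≈ 3.56%.

Labor force = 79,475 + 2,932 = 82,407.
Numerator = 2,932 + 598 + 4,110 = 7,640.
Denominator = 82,407 + 598 = 83,005.
Broad rate = 7,640 / 83,005 = 9.20%.
Headline unemployment rate = 2,932 / 82,407 = 3.56%.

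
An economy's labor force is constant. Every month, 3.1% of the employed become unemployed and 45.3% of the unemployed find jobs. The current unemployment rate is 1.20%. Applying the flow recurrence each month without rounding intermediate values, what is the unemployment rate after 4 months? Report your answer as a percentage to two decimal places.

Unemployment rate after four months ≈ 6.04%.

With a fixed labor force, u_{t+1} = u_t + s·(1−u_t) − f·u_t = u_t·(1−s−f) + s.
Here 1−s−f = 0.516 and s = 0.031.
u_1 = 0.012000 × 0.516 + 0.031 = 0.037192.
u_2 = 0.037192 × 0.516 + 0.031 = 0.050191.
u_3 = 0.050191 × 0.516 + 0.031 = 0.056899.
u_4 = 0.056899 × 0.516 + 0.031 = 0.060360.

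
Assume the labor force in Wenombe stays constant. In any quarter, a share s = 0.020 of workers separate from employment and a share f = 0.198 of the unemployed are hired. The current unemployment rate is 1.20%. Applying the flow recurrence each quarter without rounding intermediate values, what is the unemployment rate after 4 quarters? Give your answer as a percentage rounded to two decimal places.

With a fixed labor force, u_{t+1} = u_t + s·(1−u_t) − f·u_t = u_t·(1−s−f) + s.
Here 1−s−f = 0.782 and s = 0.020.
u_1 = 0.012000 × 0.782 + 0.020 = 0.029384.
u_2 = 0.029384 × 0.782 + 0.020 = 0.042978.
u_3 = 0.042978 × 0.782 + 0.020 = 0.053609.
u_4 = 0.053609 × 0.782 + 0.020 = 0.061922.

Unemployment rate after four quarters ≈ 6.19%.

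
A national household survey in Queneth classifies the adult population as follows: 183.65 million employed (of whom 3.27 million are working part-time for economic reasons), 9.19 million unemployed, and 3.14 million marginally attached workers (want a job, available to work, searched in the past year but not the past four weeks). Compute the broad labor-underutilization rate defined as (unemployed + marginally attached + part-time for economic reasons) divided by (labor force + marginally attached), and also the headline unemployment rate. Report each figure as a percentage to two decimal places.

Labor force = 183.65 + 9.19 = 192.84 million.
Numerator = 9.19 + 3.14 + 3.27 = 15.60 million.
Denominator = 192.84 + 3.14 = 195.98 million.
Broad rate = 15.60 / 195.98 = 7.96%.
Headline unemployment rate = 9.19 / 192.84 = 4.77%.

Broad underutilization rate ≈ 7.96%; headline unemployment rate ≈ 4.77%.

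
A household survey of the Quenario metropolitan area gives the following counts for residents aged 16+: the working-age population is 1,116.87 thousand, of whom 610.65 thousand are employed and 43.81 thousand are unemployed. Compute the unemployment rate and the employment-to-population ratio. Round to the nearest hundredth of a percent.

Labor force = employed + unemployed = 610.65 + 43.81 = 654.46 thousand.
Unemployment rate = 43.81 / 654.46 = 6.69%.
Employment-population ratio = 610.65 / 1,116.87 = 54.68%.

Unemployment rate ≈ 6.69%; employment-population ratio ≈ 54.68%.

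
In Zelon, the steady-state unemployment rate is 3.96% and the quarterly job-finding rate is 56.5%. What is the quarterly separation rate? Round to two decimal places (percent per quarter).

From u* = s/(s+f): s = u·f/(1−u).
s = 0.0396 × 56.5 / (1 − 0.0396) = 2.2374 / 0.9604 ≈ 2.33% per quarter.

Separation rate ≈ 2.33% per quarter.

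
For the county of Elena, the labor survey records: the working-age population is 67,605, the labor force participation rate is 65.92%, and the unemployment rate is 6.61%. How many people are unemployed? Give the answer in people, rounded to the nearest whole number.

About 2,946 are unemployed.

Labor force = 0.6592 × 67,605 = 44,565.
Unemployed = 0.0661 × 44,565 ≈ 2,946.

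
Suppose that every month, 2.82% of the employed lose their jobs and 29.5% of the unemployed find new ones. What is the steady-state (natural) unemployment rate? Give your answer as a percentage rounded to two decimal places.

Steady-state unemployment rate ≈ 8.73%.

At steady state the flows balance: s·E = f·U, so U/(E+U) = s/(s+f).
u* = 2.82 / (2.82 + 29.5) = 2.82 / 32.32 = 8.73%.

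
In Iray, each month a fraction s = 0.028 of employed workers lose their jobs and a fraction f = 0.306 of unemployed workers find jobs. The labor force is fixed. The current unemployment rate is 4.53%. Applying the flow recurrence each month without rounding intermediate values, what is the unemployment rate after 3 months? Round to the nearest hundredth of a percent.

Unemployment rate after three months ≈ 7.24%.

With a fixed labor force, u_{t+1} = u_t + s·(1−u_t) − f·u_t = u_t·(1−s−f) + s.
Here 1−s−f = 0.666 and s = 0.028.
u_1 = 0.045300 × 0.666 + 0.028 = 0.058170.
u_2 = 0.058170 × 0.666 + 0.028 = 0.066741.
u_3 = 0.066741 × 0.666 + 0.028 = 0.072450.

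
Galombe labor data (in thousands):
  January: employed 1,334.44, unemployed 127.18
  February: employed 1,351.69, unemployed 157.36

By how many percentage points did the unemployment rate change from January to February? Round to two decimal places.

January: labor force = 1,334.44 + 127.18 = 1,461.62; u = 127.18/1,461.62 = 8.70%.
February: labor force = 1,351.69 + 157.36 = 1,509.05; u = 157.36/1,509.05 = 10.43%.
Change = 10.43% − 8.70% = +1.73 pp.

The unemployment rate changed by +1.73 percentage points.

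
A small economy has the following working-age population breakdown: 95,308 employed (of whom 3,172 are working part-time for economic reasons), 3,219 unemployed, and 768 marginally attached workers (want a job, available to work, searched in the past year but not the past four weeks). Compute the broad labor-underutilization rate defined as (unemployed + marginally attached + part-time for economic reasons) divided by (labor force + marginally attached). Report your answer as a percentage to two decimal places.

Labor force = 95,308 + 3,219 = 98,527.
Numerator = 3,219 + 768 + 3,172 = 7,159.
Denominator = 98,527 + 768 = 99,295.
Broad rate = 7,159 / 99,295 = 7.21%.

Broad underutilization rate ≈ 7.21%.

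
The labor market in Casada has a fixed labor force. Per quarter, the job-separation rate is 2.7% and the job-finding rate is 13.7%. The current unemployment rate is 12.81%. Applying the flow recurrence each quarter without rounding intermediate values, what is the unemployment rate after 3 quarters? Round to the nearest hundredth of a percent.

Unemployment rate after three quarters ≈ 14.33%.

With a fixed labor force, u_{t+1} = u_t + s·(1−u_t) − f·u_t = u_t·(1−s−f) + s.
Here 1−s−f = 0.836 and s = 0.027.
u_1 = 0.128100 × 0.836 + 0.027 = 0.134092.
u_2 = 0.134092 × 0.836 + 0.027 = 0.139101.
u_3 = 0.139101 × 0.836 + 0.027 = 0.143288.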